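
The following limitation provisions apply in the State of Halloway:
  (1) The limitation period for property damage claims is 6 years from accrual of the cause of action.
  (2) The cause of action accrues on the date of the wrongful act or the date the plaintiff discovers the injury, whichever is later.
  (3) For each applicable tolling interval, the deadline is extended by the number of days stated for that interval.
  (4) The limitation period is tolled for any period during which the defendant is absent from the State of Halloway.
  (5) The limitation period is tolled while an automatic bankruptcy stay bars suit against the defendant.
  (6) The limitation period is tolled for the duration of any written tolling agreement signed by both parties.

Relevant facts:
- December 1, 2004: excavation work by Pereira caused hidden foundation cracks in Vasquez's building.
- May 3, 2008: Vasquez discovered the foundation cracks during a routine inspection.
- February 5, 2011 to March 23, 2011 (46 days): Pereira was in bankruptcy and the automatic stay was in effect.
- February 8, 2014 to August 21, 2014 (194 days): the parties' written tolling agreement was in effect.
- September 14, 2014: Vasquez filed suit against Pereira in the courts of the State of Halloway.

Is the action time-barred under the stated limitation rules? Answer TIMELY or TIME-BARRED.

Because discovery on May 3, 2008 post-dates the December 1, 2004 act, accrual under the later-of rule falls on May 3, 2008.
6 years from May 3, 2008 is May 3, 2014.
The period was tolled for 46 days by the automatic bankruptcy stay (February 5, 2011 to March 23, 2011), pushing the deadline to June 18, 2014.
The period was tolled for 194 days by the written tolling agreement (February 8, 2014 to August 21, 2014), pushing the deadline to December 29, 2014.
Filing on September 14, 2014 beat the December 29, 2014 deadline — the action is timely.

TIMELY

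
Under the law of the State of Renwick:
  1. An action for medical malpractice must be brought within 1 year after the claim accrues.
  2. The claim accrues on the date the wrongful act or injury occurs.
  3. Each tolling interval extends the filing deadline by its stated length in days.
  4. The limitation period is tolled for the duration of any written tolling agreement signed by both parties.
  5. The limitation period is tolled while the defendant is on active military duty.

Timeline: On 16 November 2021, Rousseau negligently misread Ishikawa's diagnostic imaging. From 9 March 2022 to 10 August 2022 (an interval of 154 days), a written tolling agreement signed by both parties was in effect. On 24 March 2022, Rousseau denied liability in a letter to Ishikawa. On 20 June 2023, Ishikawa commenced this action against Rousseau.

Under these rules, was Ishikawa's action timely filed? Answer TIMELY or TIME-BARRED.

TIME-BARRED

The limitation period began to run on 16 November 2021.
1 year from 16 November 2021 is 16 November 2022.
Because the written tolling agreement ran from 9 March 2022 to 10 August 2022, the deadline is extended by 154 days to 19 April 2023.
The other events in the timeline have no effect on the limitation period under the stated rules.
Ishikawa filed on 20 June 2023, after the 19 April 2023 deadline, so the action is time-barred.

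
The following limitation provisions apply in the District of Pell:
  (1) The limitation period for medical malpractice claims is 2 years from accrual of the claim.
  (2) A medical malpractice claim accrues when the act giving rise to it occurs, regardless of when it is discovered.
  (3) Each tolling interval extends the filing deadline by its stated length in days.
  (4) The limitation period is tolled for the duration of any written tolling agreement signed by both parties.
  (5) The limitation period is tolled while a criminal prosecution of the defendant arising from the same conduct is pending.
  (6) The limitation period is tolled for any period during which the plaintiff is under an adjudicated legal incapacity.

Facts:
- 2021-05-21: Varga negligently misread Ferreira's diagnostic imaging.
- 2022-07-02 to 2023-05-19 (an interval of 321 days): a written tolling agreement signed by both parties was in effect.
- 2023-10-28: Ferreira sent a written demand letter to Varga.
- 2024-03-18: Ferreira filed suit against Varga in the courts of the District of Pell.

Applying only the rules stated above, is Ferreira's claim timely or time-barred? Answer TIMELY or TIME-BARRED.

TIMELY

The claim accrued on 2021-05-21, the date of the act.
The untolled deadline — 2 years after 2021-05-21 — is 2023-05-21.
The written tolling agreement from 2022-07-02 to 2023-05-19 tolled the period for 321 days, extending the deadline to 2024-04-06.
None of the other events listed affects the running of the period under the stated rules.
Filing on 2024-03-18 beat the 2024-04-06 deadline — the action is timely.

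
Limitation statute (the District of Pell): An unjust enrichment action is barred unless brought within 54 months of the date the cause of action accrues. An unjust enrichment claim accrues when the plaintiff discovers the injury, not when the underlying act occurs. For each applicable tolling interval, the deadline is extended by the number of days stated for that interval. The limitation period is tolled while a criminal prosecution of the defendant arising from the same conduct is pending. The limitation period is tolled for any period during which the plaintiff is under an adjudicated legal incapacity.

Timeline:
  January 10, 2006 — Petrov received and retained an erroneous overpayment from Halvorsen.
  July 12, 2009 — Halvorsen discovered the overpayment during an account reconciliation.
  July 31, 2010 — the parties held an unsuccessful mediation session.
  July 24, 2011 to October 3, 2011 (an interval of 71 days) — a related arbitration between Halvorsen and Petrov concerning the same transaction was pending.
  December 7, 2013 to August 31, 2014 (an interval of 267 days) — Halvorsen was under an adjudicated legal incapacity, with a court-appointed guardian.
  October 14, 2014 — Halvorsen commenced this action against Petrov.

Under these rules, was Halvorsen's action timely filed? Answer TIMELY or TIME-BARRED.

TIME-BARRED

Accrual is tied to discovery, so the period began on July 12, 2009 rather than on January 10, 2006 when the act occurred.
Adding the 54 months base period to July 12, 2009 gives a deadline of January 12, 2014, before any tolling.
Because the plaintiff's legal incapacity ran from December 7, 2013 to August 31, 2014, the deadline is extended by 267 days to October 6, 2014.
The pending related arbitration from July 24, 2011 to October 3, 2011 does not toll the period, because no stated rule makes a pending arbitration a tolling event.
None of the other events listed affects the running of the period under the stated rules.
The October 14, 2014 filing falls after the October 6, 2014 deadline; the claim is time-barred.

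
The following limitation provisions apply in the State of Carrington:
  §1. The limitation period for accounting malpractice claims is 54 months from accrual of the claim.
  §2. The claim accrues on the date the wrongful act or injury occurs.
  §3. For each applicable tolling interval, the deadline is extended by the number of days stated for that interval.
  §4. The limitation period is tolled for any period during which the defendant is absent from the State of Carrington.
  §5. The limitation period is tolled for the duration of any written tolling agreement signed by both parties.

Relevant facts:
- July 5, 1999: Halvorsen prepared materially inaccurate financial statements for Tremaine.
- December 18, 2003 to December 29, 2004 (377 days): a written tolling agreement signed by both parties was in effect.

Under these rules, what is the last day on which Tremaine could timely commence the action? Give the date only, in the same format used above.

January 16, 2005

The claim accrued on July 5, 1999, the date of the act.
Adding the 54 months base period to July 5, 1999 gives a deadline of January 5, 2004, before any tolling.
The written tolling agreement from December 18, 2003 to December 29, 2004 tolled the period for 377 days, extending the deadline to January 16, 2005.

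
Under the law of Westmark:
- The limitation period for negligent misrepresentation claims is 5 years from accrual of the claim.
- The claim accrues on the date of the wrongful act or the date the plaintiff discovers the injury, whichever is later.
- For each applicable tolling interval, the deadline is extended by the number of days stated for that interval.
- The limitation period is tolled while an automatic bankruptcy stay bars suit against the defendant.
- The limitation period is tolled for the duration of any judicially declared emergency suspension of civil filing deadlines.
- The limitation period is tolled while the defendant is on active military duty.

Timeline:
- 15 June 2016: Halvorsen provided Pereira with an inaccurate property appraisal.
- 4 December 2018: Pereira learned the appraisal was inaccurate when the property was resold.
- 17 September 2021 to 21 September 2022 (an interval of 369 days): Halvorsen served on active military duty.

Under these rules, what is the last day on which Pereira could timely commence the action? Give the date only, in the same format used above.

7 December 2024

Taking the later of the act (15 June 2016) and discovery (4 December 2018), the claim accrued on 4 December 2018.
The untolled deadline — 5 years after 4 December 2018 — is 4 December 2023.
Because the defendant's active military service ran from 17 September 2021 to 21 September 2022, the deadline is extended by 369 days to 7 December 2024.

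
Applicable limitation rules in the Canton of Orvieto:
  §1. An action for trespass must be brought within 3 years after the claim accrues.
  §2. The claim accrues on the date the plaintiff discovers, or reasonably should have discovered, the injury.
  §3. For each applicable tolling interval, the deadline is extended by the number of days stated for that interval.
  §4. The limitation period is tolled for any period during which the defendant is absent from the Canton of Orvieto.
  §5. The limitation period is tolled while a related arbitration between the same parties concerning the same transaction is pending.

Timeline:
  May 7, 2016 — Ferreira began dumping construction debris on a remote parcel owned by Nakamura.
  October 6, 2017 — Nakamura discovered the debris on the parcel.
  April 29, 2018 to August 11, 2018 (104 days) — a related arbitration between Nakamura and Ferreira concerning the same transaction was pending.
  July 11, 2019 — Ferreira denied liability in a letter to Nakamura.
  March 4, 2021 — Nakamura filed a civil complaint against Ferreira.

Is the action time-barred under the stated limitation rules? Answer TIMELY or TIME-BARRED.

TIME-BARRED

Under the discovery rule, the claim accrued on October 6, 2017, when Nakamura discovered the injury — not on the May 7, 2016 date of the underlying act.
The untolled deadline — 3 years after October 6, 2017 — is October 6, 2020.
The period was tolled for 104 days by the pending related arbitration (April 29, 2018 to August 11, 2018), pushing the deadline to January 18, 2021.
Nothing else in the chronology tolls or restarts the period.
Filing on March 4, 2021 missed the January 18, 2021 deadline — the action is time-barred.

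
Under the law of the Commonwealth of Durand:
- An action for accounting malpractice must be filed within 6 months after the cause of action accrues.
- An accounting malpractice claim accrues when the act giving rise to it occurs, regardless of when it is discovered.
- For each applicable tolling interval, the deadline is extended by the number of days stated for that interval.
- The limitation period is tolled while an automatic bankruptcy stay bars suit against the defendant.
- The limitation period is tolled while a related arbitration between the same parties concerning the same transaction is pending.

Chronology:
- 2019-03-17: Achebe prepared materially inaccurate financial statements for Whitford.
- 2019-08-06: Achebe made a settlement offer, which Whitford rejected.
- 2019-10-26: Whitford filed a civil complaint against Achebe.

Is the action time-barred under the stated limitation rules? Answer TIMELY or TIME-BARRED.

TIME-BARRED

The cause of action accrued on 2019-03-17, the date of the act.
Adding the 6 months base period to 2019-03-17 gives a deadline of 2019-09-17, before any tolling.
None of the other events listed affects the running of the period under the stated rules.
Filing on 2019-10-26 missed the 2019-09-17 deadline — the action is time-barred.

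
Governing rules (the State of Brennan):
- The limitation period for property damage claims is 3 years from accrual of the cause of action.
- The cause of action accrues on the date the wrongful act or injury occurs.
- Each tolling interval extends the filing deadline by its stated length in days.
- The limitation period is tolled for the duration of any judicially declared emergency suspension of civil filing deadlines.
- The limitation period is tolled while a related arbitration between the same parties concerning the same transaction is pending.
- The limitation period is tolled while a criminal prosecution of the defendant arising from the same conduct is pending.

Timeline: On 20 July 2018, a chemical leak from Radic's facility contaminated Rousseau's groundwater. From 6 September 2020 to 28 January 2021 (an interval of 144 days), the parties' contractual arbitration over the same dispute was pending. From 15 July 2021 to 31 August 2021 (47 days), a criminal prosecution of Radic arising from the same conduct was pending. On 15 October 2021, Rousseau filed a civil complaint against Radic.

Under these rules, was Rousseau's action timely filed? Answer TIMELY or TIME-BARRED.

TIMELY

The claim accrued on 20 July 2018, when the wrongful act occurred.
3 years from 20 July 2018 is 20 July 2021.
The pending related arbitration from 6 September 2020 to 28 January 2021 tolled the period for 144 days, extending the deadline to 11 December 2021.
Because the pending criminal prosecution ran from 15 July 2021 to 31 August 2021, the deadline is extended by 47 days to 27 January 2022.
Filing on 15 October 2021 beat the 27 January 2022 deadline — the action is timely.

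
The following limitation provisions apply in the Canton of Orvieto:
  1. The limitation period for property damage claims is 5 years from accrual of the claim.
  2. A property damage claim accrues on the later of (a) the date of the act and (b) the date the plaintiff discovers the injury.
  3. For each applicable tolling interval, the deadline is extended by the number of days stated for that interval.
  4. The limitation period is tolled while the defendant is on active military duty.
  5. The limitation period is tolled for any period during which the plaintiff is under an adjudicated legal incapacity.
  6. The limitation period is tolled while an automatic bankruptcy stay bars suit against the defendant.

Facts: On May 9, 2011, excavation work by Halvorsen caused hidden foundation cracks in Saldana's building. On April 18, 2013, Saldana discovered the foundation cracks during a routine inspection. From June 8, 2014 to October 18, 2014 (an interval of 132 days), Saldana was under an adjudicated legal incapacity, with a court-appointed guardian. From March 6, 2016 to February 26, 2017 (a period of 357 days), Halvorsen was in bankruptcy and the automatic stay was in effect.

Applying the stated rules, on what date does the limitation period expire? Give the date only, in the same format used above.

August 20, 2019

Because discovery on April 18, 2013 post-dates the May 9, 2011 act, accrual under the later-of rule falls on April 18, 2013.
The untolled deadline — 5 years after April 18, 2013 — is April 18, 2018.
The period was tolled for 132 days by the plaintiff's legal incapacity (June 8, 2014 to October 18, 2014), pushing the deadline to August 28, 2018.
The automatic bankruptcy stay from March 6, 2016 to February 26, 2017 tolled the period for 357 days, extending the deadline to August 20, 2019.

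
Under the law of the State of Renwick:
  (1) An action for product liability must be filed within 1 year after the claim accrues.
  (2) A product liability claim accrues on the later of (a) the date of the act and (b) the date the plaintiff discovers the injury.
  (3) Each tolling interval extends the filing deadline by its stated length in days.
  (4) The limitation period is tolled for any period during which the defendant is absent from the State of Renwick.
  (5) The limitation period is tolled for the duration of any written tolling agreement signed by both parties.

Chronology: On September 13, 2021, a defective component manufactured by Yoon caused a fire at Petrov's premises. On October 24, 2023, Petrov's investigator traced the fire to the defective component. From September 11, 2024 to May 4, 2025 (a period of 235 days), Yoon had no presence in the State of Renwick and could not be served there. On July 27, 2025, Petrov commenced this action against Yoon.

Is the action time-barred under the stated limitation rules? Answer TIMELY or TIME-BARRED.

Because discovery on October 24, 2023 post-dates the September 13, 2021 act, accrual under the later-of rule falls on October 24, 2023.
1 year from October 24, 2023 is October 24, 2024.
The period was tolled for 235 days by the defendant's absence from the jurisdiction (September 11, 2024 to May 4, 2025), pushing the deadline to June 16, 2025.
The July 27, 2025 filing falls after the June 16, 2025 deadline; the claim is time-barred.

TIME-BARRED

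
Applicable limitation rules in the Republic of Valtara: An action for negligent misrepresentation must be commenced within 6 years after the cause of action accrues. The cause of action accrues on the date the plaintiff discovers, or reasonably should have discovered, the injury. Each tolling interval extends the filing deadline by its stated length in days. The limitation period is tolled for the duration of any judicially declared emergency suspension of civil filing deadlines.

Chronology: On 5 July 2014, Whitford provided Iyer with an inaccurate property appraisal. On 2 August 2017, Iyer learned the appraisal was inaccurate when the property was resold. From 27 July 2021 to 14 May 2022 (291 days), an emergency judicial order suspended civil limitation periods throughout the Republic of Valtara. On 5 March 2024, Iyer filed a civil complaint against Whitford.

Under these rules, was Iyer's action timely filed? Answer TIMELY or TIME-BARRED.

TIMELY

The claim did not accrue until Iyer discovered the injury on 2 August 2017; the 5 July 2014 act date does not start the clock under the stated rule.
6 years from 2 August 2017 is 2 August 2023.
The emergency suspension of filing deadlines from 27 July 2021 to 14 May 2022 tolled the period for 291 days, extending the deadline to 19 May 2024.
Iyer filed on 5 March 2024, before the 19 May 2024 deadline, so the action is timely.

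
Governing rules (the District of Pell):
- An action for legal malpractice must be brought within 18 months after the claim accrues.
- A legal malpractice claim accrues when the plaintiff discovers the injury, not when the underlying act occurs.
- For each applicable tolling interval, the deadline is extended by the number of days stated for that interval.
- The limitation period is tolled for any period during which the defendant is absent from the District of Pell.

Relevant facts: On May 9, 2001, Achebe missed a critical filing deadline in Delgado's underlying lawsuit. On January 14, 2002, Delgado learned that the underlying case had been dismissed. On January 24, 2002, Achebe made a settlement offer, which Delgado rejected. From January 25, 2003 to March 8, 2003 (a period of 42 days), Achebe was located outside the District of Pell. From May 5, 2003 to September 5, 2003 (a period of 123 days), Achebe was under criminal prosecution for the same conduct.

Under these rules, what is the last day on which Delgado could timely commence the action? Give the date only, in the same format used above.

August 25, 2003

The claim did not accrue until Delgado discovered the injury on January 14, 2002; the May 9, 2001 act date does not start the clock under the stated rule.
Adding the 18 months base period to January 14, 2002 gives a deadline of July 14, 2003, before any tolling.
The defendant's absence from the jurisdiction from January 25, 2003 to March 8, 2003 tolled the period for 42 days, extending the deadline to August 25, 2003.
Although a criminal prosecution ran from May 5, 2003 to September 5, 2003, the stated rules do not make that a tolling event, so it is disregarded.
None of the other events listed affects the running of the period under the stated rules.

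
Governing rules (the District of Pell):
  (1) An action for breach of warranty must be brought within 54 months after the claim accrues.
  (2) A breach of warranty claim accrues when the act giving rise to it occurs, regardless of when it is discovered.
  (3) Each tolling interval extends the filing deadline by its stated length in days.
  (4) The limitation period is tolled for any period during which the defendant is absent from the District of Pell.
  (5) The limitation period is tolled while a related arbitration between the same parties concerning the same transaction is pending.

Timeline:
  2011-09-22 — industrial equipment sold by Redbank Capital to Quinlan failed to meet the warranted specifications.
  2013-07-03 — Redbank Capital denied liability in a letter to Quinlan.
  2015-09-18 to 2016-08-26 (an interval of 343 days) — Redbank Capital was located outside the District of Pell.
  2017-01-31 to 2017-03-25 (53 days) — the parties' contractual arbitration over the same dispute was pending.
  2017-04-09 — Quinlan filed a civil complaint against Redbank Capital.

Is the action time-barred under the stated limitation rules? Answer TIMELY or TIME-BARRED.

TIMELY

The claim accrued on 2011-09-22, the date of the act.
The untolled deadline — 54 months after 2011-09-22 — is 2016-03-22.
Because the defendant's absence from the jurisdiction ran from 2015-09-18 to 2016-08-26, the deadline is extended by 343 days to 2017-02-28.
The period was tolled for 53 days by the pending related arbitration (2017-01-31 to 2017-03-25), pushing the deadline to 2017-04-22.
The other events in the timeline have no effect on the limitation period under the stated rules.
Quinlan filed on 2017-04-09, before the 2017-04-22 deadline, so the action is timely.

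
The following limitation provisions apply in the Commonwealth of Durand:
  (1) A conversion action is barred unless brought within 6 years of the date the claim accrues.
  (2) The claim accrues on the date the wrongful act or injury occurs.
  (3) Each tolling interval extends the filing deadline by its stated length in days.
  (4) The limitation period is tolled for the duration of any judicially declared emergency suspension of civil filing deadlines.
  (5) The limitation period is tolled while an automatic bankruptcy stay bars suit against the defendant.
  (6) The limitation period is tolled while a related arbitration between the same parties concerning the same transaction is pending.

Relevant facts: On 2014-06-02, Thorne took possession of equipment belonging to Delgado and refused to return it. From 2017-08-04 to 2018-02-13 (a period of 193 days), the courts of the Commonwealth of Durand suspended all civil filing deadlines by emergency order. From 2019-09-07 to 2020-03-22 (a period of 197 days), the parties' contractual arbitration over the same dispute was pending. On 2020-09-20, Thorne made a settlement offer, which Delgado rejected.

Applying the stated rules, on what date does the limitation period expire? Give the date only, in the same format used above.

The claim accrued on 2014-06-02, the date of the act.
The untolled deadline — 6 years after 2014-06-02 — is 2020-06-02.
The period was tolled for 193 days by the emergency suspension of filing deadlines (2017-08-04 to 2018-02-13), pushing the deadline to 2020-12-12.
The pending related arbitration from 2019-09-07 to 2020-03-22 tolled the period for 197 days, extending the deadline to 2021-06-27.
Nothing else in the chronology tolls or restarts the period.

2021-06-27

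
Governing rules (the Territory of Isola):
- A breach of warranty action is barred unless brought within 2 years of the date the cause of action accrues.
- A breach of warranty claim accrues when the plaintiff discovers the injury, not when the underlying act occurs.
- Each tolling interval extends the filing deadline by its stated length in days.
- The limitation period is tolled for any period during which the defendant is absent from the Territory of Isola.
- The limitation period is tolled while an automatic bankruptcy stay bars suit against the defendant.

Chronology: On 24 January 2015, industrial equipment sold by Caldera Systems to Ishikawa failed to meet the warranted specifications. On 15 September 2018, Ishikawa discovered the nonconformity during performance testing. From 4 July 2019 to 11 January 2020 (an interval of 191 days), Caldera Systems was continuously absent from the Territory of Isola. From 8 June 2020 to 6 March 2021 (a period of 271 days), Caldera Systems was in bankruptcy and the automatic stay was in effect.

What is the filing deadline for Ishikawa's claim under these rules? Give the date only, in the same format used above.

The claim did not accrue until Ishikawa discovered the injury on 15 September 2018; the 24 January 2015 act date does not start the clock under the stated rule.
Adding the 2 years base period to 15 September 2018 gives a deadline of 15 September 2020, before any tolling.
The period was tolled for 191 days by the defendant's absence from the jurisdiction (4 July 2019 to 11 January 2020), pushing the deadline to 25 March 2021.
Because the automatic bankruptcy stay ran from 8 June 2020 to 6 March 2021, the deadline is extended by 271 days to 21 December 2021.

21 December 2021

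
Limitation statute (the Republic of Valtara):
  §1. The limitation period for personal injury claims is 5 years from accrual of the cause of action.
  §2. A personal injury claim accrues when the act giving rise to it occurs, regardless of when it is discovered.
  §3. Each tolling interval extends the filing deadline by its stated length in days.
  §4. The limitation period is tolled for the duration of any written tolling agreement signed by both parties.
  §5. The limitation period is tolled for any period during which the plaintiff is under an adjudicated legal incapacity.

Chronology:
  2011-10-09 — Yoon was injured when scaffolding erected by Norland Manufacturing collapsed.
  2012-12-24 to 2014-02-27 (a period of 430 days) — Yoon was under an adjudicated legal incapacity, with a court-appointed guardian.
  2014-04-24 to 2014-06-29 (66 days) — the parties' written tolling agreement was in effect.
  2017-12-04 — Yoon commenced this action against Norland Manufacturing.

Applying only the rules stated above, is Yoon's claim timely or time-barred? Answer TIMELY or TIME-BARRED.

TIMELY

The claim accrued on 2011-10-09, when the wrongful act occurred.
5 years from 2011-10-09 is 2016-10-09.
Because the plaintiff's legal incapacity ran from 2012-12-24 to 2014-02-27, the deadline is extended by 430 days to 2017-12-13.
The written tolling agreement from 2014-04-24 to 2014-06-29 tolled the period for 66 days, extending the deadline to 2018-02-17.
Filing on 2017-12-04 beat the 2018-02-17 deadline — the action is timely.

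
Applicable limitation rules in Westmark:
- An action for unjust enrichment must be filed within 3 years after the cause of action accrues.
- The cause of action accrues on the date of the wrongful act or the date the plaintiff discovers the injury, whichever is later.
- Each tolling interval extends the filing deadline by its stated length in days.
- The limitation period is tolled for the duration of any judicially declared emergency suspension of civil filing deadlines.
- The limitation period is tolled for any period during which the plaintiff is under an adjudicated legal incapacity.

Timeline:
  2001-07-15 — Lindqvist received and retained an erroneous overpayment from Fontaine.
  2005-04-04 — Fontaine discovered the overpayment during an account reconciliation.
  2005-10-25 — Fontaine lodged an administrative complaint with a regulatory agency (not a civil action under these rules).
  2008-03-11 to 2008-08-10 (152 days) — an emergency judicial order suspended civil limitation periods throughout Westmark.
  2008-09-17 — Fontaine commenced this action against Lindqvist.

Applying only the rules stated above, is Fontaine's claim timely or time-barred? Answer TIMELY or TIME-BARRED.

Because discovery on 2005-04-04 post-dates the 2001-07-15 act, accrual under the later-of rule falls on 2005-04-04.
3 years from 2005-04-04 is 2008-04-04.
Because the emergency suspension of filing deadlines ran from 2008-03-11 to 2008-08-10, the deadline is extended by 152 days to 2008-09-03.
None of the other events listed affects the running of the period under the stated rules.
Filing on 2008-09-17 missed the 2008-09-03 deadline — the action is time-barred.

TIME-BARRED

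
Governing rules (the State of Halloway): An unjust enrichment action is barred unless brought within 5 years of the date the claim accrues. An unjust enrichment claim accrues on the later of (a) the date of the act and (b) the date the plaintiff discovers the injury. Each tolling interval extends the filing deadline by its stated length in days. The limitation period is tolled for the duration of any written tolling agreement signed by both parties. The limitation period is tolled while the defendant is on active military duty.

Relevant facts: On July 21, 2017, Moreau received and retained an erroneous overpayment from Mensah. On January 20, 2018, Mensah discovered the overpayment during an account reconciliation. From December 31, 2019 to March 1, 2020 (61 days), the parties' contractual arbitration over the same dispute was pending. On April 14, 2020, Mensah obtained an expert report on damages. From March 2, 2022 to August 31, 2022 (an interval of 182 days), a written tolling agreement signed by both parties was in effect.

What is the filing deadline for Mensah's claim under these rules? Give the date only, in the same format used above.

July 21, 2023

Because discovery on January 20, 2018 post-dates the July 21, 2017 act, accrual under the later-of rule falls on January 20, 2018.
5 years from January 20, 2018 is January 20, 2023.
The written tolling agreement from March 2, 2022 to August 31, 2022 tolled the period for 182 days, extending the deadline to July 21, 2023.
The pending related arbitration from December 31, 2019 to March 1, 2020 does not toll the period, because no stated rule makes a pending arbitration a tolling event.
Nothing else in the chronology tolls or restarts the period.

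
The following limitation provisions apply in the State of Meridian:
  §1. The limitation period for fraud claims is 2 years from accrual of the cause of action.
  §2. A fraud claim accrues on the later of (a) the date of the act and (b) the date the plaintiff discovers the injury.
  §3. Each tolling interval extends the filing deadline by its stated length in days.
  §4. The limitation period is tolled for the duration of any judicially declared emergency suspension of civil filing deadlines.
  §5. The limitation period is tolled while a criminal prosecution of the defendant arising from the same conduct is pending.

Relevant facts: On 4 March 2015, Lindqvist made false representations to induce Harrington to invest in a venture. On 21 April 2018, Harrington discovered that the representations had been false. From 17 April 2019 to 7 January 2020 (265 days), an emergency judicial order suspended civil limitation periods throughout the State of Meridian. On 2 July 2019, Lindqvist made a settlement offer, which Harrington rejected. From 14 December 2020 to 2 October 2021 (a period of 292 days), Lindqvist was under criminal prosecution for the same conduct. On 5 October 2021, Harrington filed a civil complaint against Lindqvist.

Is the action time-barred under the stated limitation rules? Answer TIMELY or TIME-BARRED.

Because discovery on 21 April 2018 post-dates the 4 March 2015 act, accrual under the later-of rule falls on 21 April 2018.
Adding the 2 years base period to 21 April 2018 gives a deadline of 21 April 2020, before any tolling.
The emergency suspension of filing deadlines from 17 April 2019 to 7 January 2020 tolled the period for 265 days, extending the deadline to 11 January 2021.
The pending criminal prosecution from 14 December 2020 to 2 October 2021 tolled the period for 292 days, extending the deadline to 30 October 2021.
The other events in the timeline have no effect on the limitation period under the stated rules.
The 5 October 2021 filing precedes the 30 October 2021 deadline; the claim is timely.

TIMELY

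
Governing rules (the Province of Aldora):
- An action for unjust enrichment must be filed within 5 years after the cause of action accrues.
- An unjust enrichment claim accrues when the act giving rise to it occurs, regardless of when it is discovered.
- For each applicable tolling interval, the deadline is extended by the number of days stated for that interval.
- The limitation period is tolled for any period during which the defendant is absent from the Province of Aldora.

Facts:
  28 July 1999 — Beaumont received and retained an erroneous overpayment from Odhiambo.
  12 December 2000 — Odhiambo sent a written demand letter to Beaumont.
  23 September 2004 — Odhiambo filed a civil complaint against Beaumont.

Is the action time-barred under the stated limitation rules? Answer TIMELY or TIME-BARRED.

TIME-BARRED

The cause of action accrued on 28 July 1999, the date of the act.
Adding the 5 years base period to 28 July 1999 gives a deadline of 28 July 2004, before any tolling.
None of the other events listed affects the running of the period under the stated rules.
Filing on 23 September 2004 missed the 28 July 2004 deadline — the action is time-barred.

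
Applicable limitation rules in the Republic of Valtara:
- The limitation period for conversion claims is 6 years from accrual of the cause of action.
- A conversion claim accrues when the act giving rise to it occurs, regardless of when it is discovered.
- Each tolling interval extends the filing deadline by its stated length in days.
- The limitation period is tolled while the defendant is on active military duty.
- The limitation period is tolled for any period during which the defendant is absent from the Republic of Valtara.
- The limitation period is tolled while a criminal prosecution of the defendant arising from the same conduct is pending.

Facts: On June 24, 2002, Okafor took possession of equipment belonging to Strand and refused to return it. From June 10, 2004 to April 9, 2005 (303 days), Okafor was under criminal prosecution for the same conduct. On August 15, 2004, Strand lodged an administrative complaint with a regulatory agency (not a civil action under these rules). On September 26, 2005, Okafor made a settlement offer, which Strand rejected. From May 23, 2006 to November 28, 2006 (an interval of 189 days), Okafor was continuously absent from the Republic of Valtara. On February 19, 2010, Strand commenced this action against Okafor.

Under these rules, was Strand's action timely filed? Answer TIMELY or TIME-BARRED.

The limitation period began to run on June 24, 2002.
Adding the 6 years base period to June 24, 2002 gives a deadline of June 24, 2008, before any tolling.
The period was tolled for 303 days by the pending criminal prosecution (June 10, 2004 to April 9, 2005), pushing the deadline to April 23, 2009.
The defendant's absence from the jurisdiction from May 23, 2006 to November 28, 2006 tolled the period for 189 days, extending the deadline to October 29, 2009.
Nothing else in the chronology tolls or restarts the period.
Strand filed on February 19, 2010, after the October 29, 2009 deadline, so the action is time-barred.

TIME-BARRED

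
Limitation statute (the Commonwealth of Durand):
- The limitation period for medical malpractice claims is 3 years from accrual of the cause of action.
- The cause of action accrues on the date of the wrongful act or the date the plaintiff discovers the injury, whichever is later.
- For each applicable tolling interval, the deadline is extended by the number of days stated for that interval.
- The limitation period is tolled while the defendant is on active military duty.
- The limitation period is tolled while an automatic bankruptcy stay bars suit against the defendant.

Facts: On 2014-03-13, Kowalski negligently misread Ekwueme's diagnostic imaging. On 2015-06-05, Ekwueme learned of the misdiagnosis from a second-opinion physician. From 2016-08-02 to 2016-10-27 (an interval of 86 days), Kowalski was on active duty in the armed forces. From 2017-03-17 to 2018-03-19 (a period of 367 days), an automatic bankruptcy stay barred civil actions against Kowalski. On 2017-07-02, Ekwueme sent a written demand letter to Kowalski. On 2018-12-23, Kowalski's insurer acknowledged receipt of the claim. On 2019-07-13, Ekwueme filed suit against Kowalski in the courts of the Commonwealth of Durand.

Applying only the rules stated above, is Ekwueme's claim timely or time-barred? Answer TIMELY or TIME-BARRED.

TIMELY

The claim accrued on 2015-06-05 — the later of the 2014-03-13 act and the 2015-06-05 discovery.
3 years from 2015-06-05 is 2018-06-05.
The defendant's active military service from 2016-08-02 to 2016-10-27 tolled the period for 86 days, extending the deadline to 2018-08-30.
Because the automatic bankruptcy stay ran from 2017-03-17 to 2018-03-19, the deadline is extended by 367 days to 2019-09-01.
The other events in the timeline have no effect on the limitation period under the stated rules.
The 2019-07-13 filing precedes the 2019-09-01 deadline; the claim is timely.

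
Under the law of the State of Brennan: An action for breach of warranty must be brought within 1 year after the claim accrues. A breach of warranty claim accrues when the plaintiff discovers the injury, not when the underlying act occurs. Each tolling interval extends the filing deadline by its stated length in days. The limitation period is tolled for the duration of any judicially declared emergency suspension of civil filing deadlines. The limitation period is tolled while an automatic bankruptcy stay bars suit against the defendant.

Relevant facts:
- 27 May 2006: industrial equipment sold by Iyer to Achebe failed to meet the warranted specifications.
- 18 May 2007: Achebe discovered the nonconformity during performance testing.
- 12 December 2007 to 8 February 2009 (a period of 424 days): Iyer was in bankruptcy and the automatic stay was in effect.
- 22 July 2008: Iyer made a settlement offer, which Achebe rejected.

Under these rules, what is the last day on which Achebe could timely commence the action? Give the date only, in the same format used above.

The claim did not accrue until Achebe discovered the injury on 18 May 2007; the 27 May 2006 act date does not start the clock under the stated rule.
1 year from 18 May 2007 is 18 May 2008.
The period was tolled for 424 days by the automatic bankruptcy stay (12 December 2007 to 8 February 2009), pushing the deadline to 16 July 2009.
Nothing else in the chronology tolls or restarts the period.

16 July 2009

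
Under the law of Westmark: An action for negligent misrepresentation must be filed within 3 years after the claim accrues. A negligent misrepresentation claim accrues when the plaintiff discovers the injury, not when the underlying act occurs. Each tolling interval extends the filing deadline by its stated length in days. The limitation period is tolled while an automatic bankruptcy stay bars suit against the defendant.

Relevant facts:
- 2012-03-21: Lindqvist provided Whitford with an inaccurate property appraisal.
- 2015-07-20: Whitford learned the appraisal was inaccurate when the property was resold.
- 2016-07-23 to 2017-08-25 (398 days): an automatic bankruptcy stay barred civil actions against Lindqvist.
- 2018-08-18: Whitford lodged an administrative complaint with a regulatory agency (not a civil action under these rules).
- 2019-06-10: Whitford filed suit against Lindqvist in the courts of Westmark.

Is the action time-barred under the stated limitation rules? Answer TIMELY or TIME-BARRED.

The claim did not accrue until Whitford discovered the injury on 2015-07-20; the 2012-03-21 act date does not start the clock under the stated rule.
3 years from 2015-07-20 is 2018-07-20.
The automatic bankruptcy stay from 2016-07-23 to 2017-08-25 tolled the period for 398 days, extending the deadline to 2019-08-22.
None of the other events listed affects the running of the period under the stated rules.
The 2019-06-10 filing precedes the 2019-08-22 deadline; the claim is timely.

TIMELY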